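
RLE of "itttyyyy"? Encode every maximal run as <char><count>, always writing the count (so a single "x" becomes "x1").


String: "itttyyyy"
Scanning for consecutive runs:
  'i' x 1
  't' x 3
  'y' x 4
RLE = "i1t3y4"


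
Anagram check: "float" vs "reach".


Word 1: "float" → sorted: aflot
Word 2: "reach" → sorted: acehr
Same letters? aflot != acehr
Anagram = No


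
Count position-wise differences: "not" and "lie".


Comparing character by character (same length = 3):
  Pos 0: 'n' vs 'l' !=
  Pos 1: 'o' vs 'i' !=
  Pos 2: 't' vs 'e' !=
Hamming distance = 3


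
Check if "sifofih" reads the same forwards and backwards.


Word: "sifofih"
Reversed: "hifofis"
Forward == Backward? sifofih != hifofis
Palindrome = No


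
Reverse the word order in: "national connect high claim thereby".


Original: "national connect high claim thereby"
Words (1..n): national | connect | high | claim | thereby
Reversed (n..1): thereby | claim | high | connect | national
Result = "thereby claim high connect national"


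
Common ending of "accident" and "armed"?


Word 1: "accident"
Word 2: "armed"
Comparing from end:
  Pos -1: 't' != 'd' (stop)
LCS = "" (length 0)


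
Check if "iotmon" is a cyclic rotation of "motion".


Word: "motion", Candidate: "iotmon"
Method: check if candidate is substring of word+word
"motionmotion" contains "iotmon"? No
Is rotation = No


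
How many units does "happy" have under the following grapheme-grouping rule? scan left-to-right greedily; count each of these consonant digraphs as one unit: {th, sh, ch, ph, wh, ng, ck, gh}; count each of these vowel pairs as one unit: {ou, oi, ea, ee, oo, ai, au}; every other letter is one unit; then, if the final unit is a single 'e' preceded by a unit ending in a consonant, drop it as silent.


Word: "happy" (5 letters)
Left-to-right scan:
  1. 'h' (letter)
  2. 'a' (letter)
  3. 'p' (letter)
  4. 'p' (letter)
  5. 'y' (letter)
Units from scan: 5
Sound units = 5 units


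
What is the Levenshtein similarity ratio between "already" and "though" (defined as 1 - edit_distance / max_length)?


Word 1: "already" (length 7)
Word 2: "though" (length 6)
One optimal edit sequence:
  1. delete 'a'  (+1)
  2. substitute 'l' -> 't'  (+1)
  3. substitute 'r' -> 'h'  (+1)
  4. substitute 'e' -> 'o'  (+1)
  5. substitute 'a' -> 'u'  (+1)
  6. substitute 'd' -> 'g'  (+1)
  7. substitute 'y' -> 'h'  (+1)
Edit distance = 7
Max length = max(7, 6) = 7
Similarity = 1 - 7/7
= 0.0000


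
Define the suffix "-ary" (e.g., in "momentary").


Suffix: -ary
Example: momentary (moment + -ary)
Meaning = relating to


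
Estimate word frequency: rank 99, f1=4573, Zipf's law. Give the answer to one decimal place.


Zipf's law: f(r) = f(1) / r
f(1) = 4573
f(99) = 4573 / 99
= 46.2 occurrences


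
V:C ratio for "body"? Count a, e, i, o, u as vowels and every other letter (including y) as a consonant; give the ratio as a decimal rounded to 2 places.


Word: "body"
Vowels (a,e,i,o,u): 1
Consonants: 3
Ratio = 1/3
= 0.33


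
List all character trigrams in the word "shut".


Word: "shut" (length 4)
Number of trigrams = 4 - 3 + 1 = 2
  Position 0: "shu"
  Position 1: "hut"
Trigrams = "shu", "hut"


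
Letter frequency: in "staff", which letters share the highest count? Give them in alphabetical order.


Word: "staff"
Letter counts:
  'a': 1
  'f': 2
  's': 1
  't': 1
Maximum count = 2
Most frequent = 'f' (2 times each)


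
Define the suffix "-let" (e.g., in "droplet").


Suffix: -let
Example: droplet = drop + -let
Meaning = small


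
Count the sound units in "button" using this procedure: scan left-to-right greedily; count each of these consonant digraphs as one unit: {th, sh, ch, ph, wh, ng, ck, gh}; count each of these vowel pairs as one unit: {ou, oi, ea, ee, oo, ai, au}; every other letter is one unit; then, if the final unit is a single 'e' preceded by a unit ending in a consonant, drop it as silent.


Word: "button" (6 letters)
Left-to-right scan:
  [1] 'b' (letter)
  [2] 'u' (letter)
  [3] 't' (letter)
  [4] 't' (letter)
  [5] 'o' (letter)
  [6] 'n' (letter)
Units from scan: 6
Sound units = 6 units


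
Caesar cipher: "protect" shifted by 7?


Word: "protect"
Shift: 7
Each letter → (letter + shift) mod 26:
  'p' (15) + 7 = 22 → 'w'
  'r' (17) + 7 = 24 → 'y'
  'o' (14) + 7 = 21 → 'v'
  't' (19) + 7 = 0 → 'a'
  'e' (4) + 7 = 11 → 'l'
  'c' (2) + 7 = 9 → 'j'
  't' (19) + 7 = 0 → 'a'
Result = "wyvalja"


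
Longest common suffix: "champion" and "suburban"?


Word 1: "champion"
Word 2: "suburban"
Comparing from end:
  Pos -1: 'n' == 'n'
  Pos -2: 'o' != 'a' (stop)
LCS = "n" (length 1)


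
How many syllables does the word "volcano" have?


Word: "volcano"
Syllable breakdown: vol / ca / no
Counting: 3 parts
= 3 syllables


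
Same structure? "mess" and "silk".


Pattern of "mess": [0, 1, 2, 2]
Pattern of "silk": [0, 1, 2, 3]
Patterns do not match
Same pattern = No


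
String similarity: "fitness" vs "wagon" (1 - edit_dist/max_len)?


Word 1: "fitness" (length 7)
Word 2: "wagon" (length 5)
One optimal edit sequence:
  1. delete 'f'  (+1)
  2. delete 'i'  (+1)
  3. substitute 't' -> 'w'  (+1)
  4. substitute 'n' -> 'a'  (+1)
  5. substitute 'e' -> 'g'  (+1)
  6. substitute 's' -> 'o'  (+1)
  7. substitute 's' -> 'n'  (+1)
Edit distance = 7
Max length = max(7, 5) = 7
Similarity = 1 - 7/7
= 0.0000


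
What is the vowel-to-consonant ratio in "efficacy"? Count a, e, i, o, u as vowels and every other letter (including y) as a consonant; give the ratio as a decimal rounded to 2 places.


Word: "efficacy"
Vowels (a,e,i,o,u): 3
Consonants: 5
Ratio = 3/5
= 0.60


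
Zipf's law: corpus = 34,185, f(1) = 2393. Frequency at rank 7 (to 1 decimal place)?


Zipf's law: f(r) = f(1) / r
f(1) = 2393
f(7) = 2393 / 7
= 341.9 occurrences


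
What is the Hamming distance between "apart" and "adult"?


Comparing character by character (same length = 5):
  Pos 0: 'a' vs 'a' =
  Pos 1: 'p' vs 'd' !=
  Pos 2: 'a' vs 'u' !=
  Pos 3: 'r' vs 'l' !=
  Pos 4: 't' vs 't' =
Hamming distance = 3


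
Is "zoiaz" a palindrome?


Word: "zoiaz"
Reversed: "zaioz"
Forward == Backward? zoiaz != zaioz
Palindrome = No


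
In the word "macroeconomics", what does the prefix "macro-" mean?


Prefix: macro-
Example: macroeconomics = macro- + economics
Meaning = large


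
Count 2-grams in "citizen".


Word: "citizen" (length 7)
Number of 2-grams = length - 2 + 1 = 7 - 2 + 1
= 6


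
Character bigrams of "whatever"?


Word: "whatever" (length 8)
Number of bigrams = 8 - 2 + 1 = 7
  Position 0: "wh"
  Position 1: "ha"
  Position 2: "at"
  Position 3: "te"
  Position 4: "ev"
  Position 5: "ve"
  Position 6: "er"
Bigrams = "wh", "ha", "at", "te", "ev", "ve", "er"


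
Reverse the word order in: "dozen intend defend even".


Original: "dozen intend defend even"
Words (1..n): dozen | intend | defend | even
Reversed (n..1): even | defend | intend | dozen
Result = "even defend intend dozen"


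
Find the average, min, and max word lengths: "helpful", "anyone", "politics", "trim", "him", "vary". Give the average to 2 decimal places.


Lengths: "helpful"=7, "anyone"=6, "politics"=8, "trim"=4, "him"=3, "vary"=4
Sum = 32, Count = 6
Average = 32/6 = 5.33
= avg=5.33, min=3, max=8


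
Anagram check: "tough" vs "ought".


Word 1: "tough" → sorted: ghotu
Word 2: "ought" → sorted: ghotu
Same letters? ghotu == ghotu
Anagram = Yes


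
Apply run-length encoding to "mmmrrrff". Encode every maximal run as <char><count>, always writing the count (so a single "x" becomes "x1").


String: "mmmrrrff"
Scanning for consecutive runs:
  'm' x 3
  'r' x 3
  'f' x 2
RLE = "m3r3f2"


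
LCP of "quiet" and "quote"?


Word 1: "quiet"
Word 2: "quote"
Comparing from start:
  Pos 0: 'q' == 'q'
  Pos 1: 'u' == 'u'
  Pos 2: 'i' != 'o' (stop)
LCP = "qu" (length 2)


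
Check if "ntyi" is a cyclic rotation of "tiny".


Word: "tiny", Candidate: "ntyi"
Method: check if candidate is substring of word+word
"tinytiny" contains "ntyi"? No
Is rotation = No


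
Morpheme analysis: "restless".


Word: "restless"
Morphemes: rest | -less
Each morpheme carries meaning
= 2 morphemes


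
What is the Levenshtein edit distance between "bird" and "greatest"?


Word 1: "bird" (length 4)
Word 2: "greatest" (length 8)
One optimal edit sequence (insert/delete/substitute each cost 1):
  1. insert 'g'  (+1)
  2. insert 'r'  (+1)
  3. insert 'e'  (+1)
  4. insert 'a'  (+1)
  5. substitute 'b' -> 't'  (+1)
  6. substitute 'i' -> 'e'  (+1)
  7. substitute 'r' -> 's'  (+1)
  8. substitute 'd' -> 't'  (+1)
Total edit operations: 8
Edit distance = 8


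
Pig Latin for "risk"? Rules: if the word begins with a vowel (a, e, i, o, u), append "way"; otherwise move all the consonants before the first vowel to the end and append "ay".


Word: "risk"
Starts with consonant(s) → move to end, add 'ay'
Consonant cluster: "r"
Pig Latin = "iskray"


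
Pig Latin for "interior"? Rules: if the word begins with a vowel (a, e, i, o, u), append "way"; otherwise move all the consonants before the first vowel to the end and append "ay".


Word: "interior"
Starts with vowel → add 'way'
Pig Latin = "interiorway"


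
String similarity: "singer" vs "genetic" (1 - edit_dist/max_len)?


Word 1: "singer" (length 6)
Word 2: "genetic" (length 7)
One optimal edit sequence:
  1. substitute 's' -> 'g'  (+1)
  2. substitute 'i' -> 'e'  (+1)
  3. keep 'n'
  4. insert 'e'  (+1)
  5. substitute 'g' -> 't'  (+1)
  6. substitute 'e' -> 'i'  (+1)
  7. substitute 'r' -> 'c'  (+1)
Edit distance = 6
Max length = max(6, 7) = 7
Similarity = 1 - 6/7
= 0.1429


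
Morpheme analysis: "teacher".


Word: "teacher"
Morphemes: teach + -er
Each morpheme carries meaning
= 2 morphemes


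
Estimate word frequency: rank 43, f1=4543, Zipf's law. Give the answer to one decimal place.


Zipf's law: f(r) = f(1) / r
f(1) = 4543
f(43) = 4543 / 43
= 105.7 occurrences


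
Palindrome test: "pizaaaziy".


Word: "pizaaaziy"
Reversed: "yizaaazip"
Forward == Backward? pizaaaziy != yizaaazip
Palindrome = No


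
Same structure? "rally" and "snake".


Pattern of "rally": [0, 1, 2, 2, 3]
Pattern of "snake": [0, 1, 2, 3, 4]
Patterns do not match
Same pattern = No


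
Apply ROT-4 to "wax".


Word: "wax"
Shift: 4
Each letter → (letter + shift) mod 26:
  'w' (22) + 4 = 0 → 'a'
  'a' (0) + 4 = 4 → 'e'
  'x' (23) + 4 = 1 → 'b'
Result = "aeb"


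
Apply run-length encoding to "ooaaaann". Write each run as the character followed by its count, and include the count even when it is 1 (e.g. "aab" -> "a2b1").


String: "ooaaaann"
Scanning for consecutive runs:
  'o' x 2
  'a' x 4
  'n' x 2
RLE = "o2a4n2"


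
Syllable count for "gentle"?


Word: "gentle"
Syllable breakdown: gen · tle
Counting: 2 parts
= 2 syllables


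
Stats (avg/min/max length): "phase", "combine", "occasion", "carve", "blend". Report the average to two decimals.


Lengths: "phase"=5, "combine"=7, "occasion"=8, "carve"=5, "blend"=5
Sum = 30, Count = 5
Average = 30/5 = 6.00
= avg=6.00, min=5, max=8


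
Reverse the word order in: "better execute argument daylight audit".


Original: "better execute argument daylight audit"
Words (1..n): better | execute | argument | daylight | audit
Reversed (n..1): audit | daylight | argument | execute | better
Result = "audit daylight argument execute better"


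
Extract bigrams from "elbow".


Word: "elbow" (length 5)
Number of bigrams = 5 - 2 + 1 = 4
  Position 0: "el"
  Position 1: "lb"
  Position 2: "bo"
  Position 3: "ow"
Bigrams = "el", "lb", "bo", "ow"


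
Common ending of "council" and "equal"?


Word 1: "council"
Word 2: "equal"
Comparing from end:
  Pos -1: 'l' == 'l'
  Pos -2: 'i' != 'a' (stop)
LCS = "l" (length 1)


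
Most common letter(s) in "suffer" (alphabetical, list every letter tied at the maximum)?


Word: "suffer"
Letter counts:
  'e': 1
  'f': 2
  'r': 1
  's': 1
  'u': 1
Maximum count = 2
Most frequent = 'f' (2 times each)


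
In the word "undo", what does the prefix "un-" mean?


Prefix: un-
Example: undo = un- + do
Meaning = not / reverse


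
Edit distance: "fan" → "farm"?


Word 1: "fan" (length 3)
Word 2: "farm" (length 4)
One optimal edit sequence (insert/delete/substitute each cost 1):
  1. keep 'f'
  2. keep 'a'
  3. insert 'r'  (+1)
  4. substitute 'n' -> 'm'  (+1)
Total edit operations: 2
Edit distance = 2


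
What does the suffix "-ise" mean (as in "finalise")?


Suffix: -ise
Example: finalise = final + -ise
Meaning = to make


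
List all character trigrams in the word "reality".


Word: "reality" (length 7)
Number of trigrams = 7 - 3 + 1 = 5
  Position 0: "rea"
  Position 1: "eal"
  Position 2: "ali"
  Position 3: "lit"
  Position 4: "ity"
Trigrams = "rea", "eal", "ali", "lit", "ity"


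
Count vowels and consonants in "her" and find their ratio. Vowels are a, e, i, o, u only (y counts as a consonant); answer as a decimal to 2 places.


Word: "her"
Vowels (a,e,i,o,u): 1
Consonants: 2
Ratio = 1/2
= 0.50


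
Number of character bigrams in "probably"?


Word: "probably" (length 8)
Number of 2-grams = length - 2 + 1 = 8 - 2 + 1
= 7


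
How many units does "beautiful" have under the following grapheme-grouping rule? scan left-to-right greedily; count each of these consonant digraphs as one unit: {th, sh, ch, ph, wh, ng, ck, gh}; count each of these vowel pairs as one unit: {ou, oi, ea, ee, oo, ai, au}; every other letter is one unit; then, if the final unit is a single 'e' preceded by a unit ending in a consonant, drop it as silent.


Word: "beautiful" (9 letters)
Left-to-right scan:
  (1) 'b' (letter)
  (2) 'ea' (vowel-pair)
  (3) 'u' (letter)
  (4) 't' (letter)
  (5) 'i' (letter)
  (6) 'f' (letter)
  (7) 'u' (letter)
  (8) 'l' (letter)
Units from scan: 8
Sound units = 8 units


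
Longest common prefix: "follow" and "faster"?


Word 1: "follow"
Word 2: "faster"
Comparing from start:
  Pos 0: 'f' == 'f'
  Pos 1: 'o' != 'a' (stop)
LCP = "f" (length 1)


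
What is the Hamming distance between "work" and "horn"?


Comparing character by character (same length = 4):
  Pos 0: 'w' vs 'h' !=
  Pos 1: 'o' vs 'o' =
  Pos 2: 'r' vs 'r' =
  Pos 3: 'k' vs 'n' !=
Hamming distance = 2


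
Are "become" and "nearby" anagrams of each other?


Word 1: "become" → sorted: bceemo
Word 2: "nearby" → sorted: abenry
Same letters? bceemo != abenry
Anagram = No


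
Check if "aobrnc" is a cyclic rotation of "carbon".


Word: "carbon", Candidate: "aobrnc"
Method: check if candidate is substring of word+word
"carboncarbon" contains "aobrnc"? No
Is rotation = No


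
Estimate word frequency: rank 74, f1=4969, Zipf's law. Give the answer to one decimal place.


Zipf's law: f(r) = f(1) / r
f(1) = 4969
f(74) = 4969 / 74
= 67.1 occurrences


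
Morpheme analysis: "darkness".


Word: "darkness"
Morphemes: dark | -ness
Each morpheme carries meaning
= 2 morphemes


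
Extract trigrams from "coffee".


Word: "coffee" (length 6)
Number of trigrams = 6 - 3 + 1 = 4
  Position 0: "cof"
  Position 1: "off"
  Position 2: "ffe"
  Position 3: "fee"
Trigrams = "cof", "off", "ffe", "fee"


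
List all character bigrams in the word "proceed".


Word: "proceed" (length 7)
Number of bigrams = 7 - 2 + 1 = 6
  Position 0: "pr"
  Position 1: "ro"
  Position 2: "oc"
  Position 3: "ce"
  Position 4: "ee"
  Position 5: "ed"
Bigrams = "pr", "ro", "oc", "ce", "ee", "ed"


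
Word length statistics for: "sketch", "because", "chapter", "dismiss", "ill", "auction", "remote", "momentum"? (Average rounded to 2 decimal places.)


Lengths: "sketch"=6, "because"=7, "chapter"=7, "dismiss"=7, "ill"=3, "auction"=7, "remote"=6, "momentum"=8
Sum = 51, Count = 8
Average = 51/8 = 6.38
= avg=6.38, min=3, max=8


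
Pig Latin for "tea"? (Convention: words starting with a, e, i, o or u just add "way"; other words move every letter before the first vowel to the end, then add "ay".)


Word: "tea"
Starts with consonant(s) → move to end, add 'ay'
Consonant cluster: "t"
Pig Latin = "eatay"


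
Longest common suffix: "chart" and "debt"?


Word 1: "chart"
Word 2: "debt"
Comparing from end:
  Pos -1: 't' == 't'
  Pos -2: 'r' != 'b' (stop)
LCS = "t" (length 1)


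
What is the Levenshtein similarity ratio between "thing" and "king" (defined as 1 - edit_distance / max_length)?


Word 1: "thing" (length 5)
Word 2: "king" (length 4)
One optimal edit sequence:
  1. delete 't'  (+1)
  2. substitute 'h' -> 'k'  (+1)
  3. keep 'i'
  4. keep 'n'
  5. keep 'g'
Edit distance = 2
Max length = max(5, 4) = 5
Similarity = 1 - 2/5
= 0.6000


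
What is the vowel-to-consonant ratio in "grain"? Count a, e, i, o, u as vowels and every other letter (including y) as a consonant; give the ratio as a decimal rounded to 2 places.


Word: "grain"
Vowels (a,e,i,o,u): 2
Consonants: 3
Ratio = 2/3
= 0.67


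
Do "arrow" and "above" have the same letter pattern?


Pattern of "arrow": [0, 1, 1, 2, 3]
Pattern of "above": [0, 1, 2, 3, 4]
Patterns do not match
Same pattern = No


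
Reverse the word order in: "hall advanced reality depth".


Original: "hall advanced reality depth"
Words (1..n): hall | advanced | reality | depth
Reversed (n..1): depth | reality | advanced | hall
Result = "depth reality advanced hall"


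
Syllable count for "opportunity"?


Word: "opportunity"
Syllable breakdown: op / por / tu / ni / ty
Counting: 5 parts
= 5 syllables


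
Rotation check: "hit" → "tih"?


Word: "hit", Candidate: "tih"
Method: check if candidate is substring of word+word
"hithit" contains "tih"? No
Is rotation = No


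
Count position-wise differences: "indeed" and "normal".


Comparing character by character (same length = 6):
  Pos 0: 'i' vs 'n' !=
  Pos 1: 'n' vs 'o' !=
  Pos 2: 'd' vs 'r' !=
  Pos 3: 'e' vs 'm' !=
  Pos 4: 'e' vs 'a' !=
  Pos 5: 'd' vs 'l' !=
Hamming distance = 6


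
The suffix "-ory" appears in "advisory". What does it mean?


Suffix: -ory
Example: advisory (advise + -ory, with a spelling change)
Meaning = relating to / place for


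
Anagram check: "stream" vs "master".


Word 1: "stream" → sorted: aemrst
Word 2: "master" → sorted: aemrst
Same letters? aemrst == aemrst
Anagram = Yes


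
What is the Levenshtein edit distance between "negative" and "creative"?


Word 1: "negative" (length 8)
Word 2: "creative" (length 8)
One optimal edit sequence (insert/delete/substitute each cost 1):
  1. substitute 'n' -> 'c'  (+1)
  2. substitute 'e' -> 'r'  (+1)
  3. substitute 'g' -> 'e'  (+1)
  4. keep 'a'
  5. keep 't'
  6. keep 'i'
  7. keep 'v'
  8. keep 'e'
Total edit operations: 3
Edit distance = 3


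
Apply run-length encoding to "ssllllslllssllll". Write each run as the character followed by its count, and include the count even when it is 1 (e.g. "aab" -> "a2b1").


String: "ssllllslllssllll"
Scanning for consecutive runs:
  's' x 2
  'l' x 4
  's' x 1
  'l' x 3
  's' x 2
  'l' x 4
RLE = "s2l4s1l3s2l4"


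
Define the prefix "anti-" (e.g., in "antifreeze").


Prefix: anti-
Example: antifreeze (anti- + freeze)
Meaning = against


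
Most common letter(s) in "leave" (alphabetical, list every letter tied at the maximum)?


Word: "leave"
Letter counts:
  'a': 1
  'e': 2
  'l': 1
  'v': 1
Maximum count = 2
Most frequent = 'e' (2 times each)


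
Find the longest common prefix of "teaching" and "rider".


Word 1: "teaching"
Word 2: "rider"
Comparing from start:
  Pos 0: 't' != 'r' (stop)
LCP = "" (length 0)


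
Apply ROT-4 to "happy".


Word: "happy"
Shift: 4
Each letter → (letter + shift) mod 26:
  'h' (7) + 4 = 11 → 'l'
  'a' (0) + 4 = 4 → 'e'
  'p' (15) + 4 = 19 → 't'
  'p' (15) + 4 = 19 → 't'
  'y' (24) + 4 = 2 → 'c'
Result = "lettc"


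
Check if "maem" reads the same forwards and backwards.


Word: "maem"
Reversed: "meam"
Forward == Backward? maem != meam
Palindrome = No


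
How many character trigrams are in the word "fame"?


Word: "fame" (length 4)
Number of 3-grams = length - 3 + 1 = 4 - 3 + 1
= 2


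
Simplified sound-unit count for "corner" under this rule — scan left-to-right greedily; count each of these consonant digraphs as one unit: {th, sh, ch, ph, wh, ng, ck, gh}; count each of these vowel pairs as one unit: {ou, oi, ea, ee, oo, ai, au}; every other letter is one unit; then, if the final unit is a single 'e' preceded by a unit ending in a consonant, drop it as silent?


Word: "corner" (6 letters)
Left-to-right scan:
  1. 'c' (letter)
  2. 'o' (letter)
  3. 'r' (letter)
  4. 'n' (letter)
  5. 'e' (letter)
  6. 'r' (letter)
Units from scan: 6
Sound units = 6 units


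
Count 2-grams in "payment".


Word: "payment" (length 7)
Number of 2-grams = length - 2 + 1 = 7 - 2 + 1
= 6


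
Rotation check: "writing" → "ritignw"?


Word: "writing", Candidate: "ritignw"
Method: check if candidate is substring of word+word
"writingwriting" contains "ritignw"? No
Is rotation = No


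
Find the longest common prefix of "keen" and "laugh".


Word 1: "keen"
Word 2: "laugh"
Comparing from start:
  Pos 0: 'k' != 'l' (stop)
LCP = "" (length 0)


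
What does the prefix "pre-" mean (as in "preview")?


Prefix: pre-
Example: preview (pre- + view)
Meaning = before


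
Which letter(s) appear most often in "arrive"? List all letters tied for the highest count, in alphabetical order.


Word: "arrive"
Letter counts:
  'a': 1
  'e': 1
  'i': 1
  'r': 2
  'v': 1
Maximum count = 2
Most frequent = 'r' (2 times each)


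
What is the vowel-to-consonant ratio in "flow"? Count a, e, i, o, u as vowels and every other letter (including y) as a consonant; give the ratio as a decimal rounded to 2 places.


Word: "flow"
Vowels (a,e,i,o,u): 1
Consonants: 3
Ratio = 1/3
= 0.33


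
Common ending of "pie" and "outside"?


Word 1: "pie"
Word 2: "outside"
Comparing from end:
  Pos -1: 'e' == 'e'
  Pos -2: 'i' != 'd' (stop)
LCS = "e" (length 1)


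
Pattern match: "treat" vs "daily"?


Pattern of "treat": [0, 1, 2, 3, 0]
Pattern of "daily": [0, 1, 2, 3, 4]
Patterns do not match
Same pattern = No


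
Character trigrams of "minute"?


Word: "minute" (length 6)
Number of trigrams = 6 - 3 + 1 = 4
  Position 0: "min"
  Position 1: "inu"
  Position 2: "nut"
  Position 3: "ute"
Trigrams = "min", "inu", "nut", "ute"


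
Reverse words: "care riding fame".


Original: "care riding fame"
Words (1..n): care | riding | fame
Reversed (n..1): fame | riding | care
Result = "fame riding care"


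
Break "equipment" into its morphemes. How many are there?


Word: "equipment"
Morphemes: equip + -ment
Each morpheme carries meaning
= 2 morphemes


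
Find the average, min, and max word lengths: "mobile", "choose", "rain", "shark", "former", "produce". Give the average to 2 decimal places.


Lengths: "mobile"=6, "choose"=6, "rain"=4, "shark"=5, "former"=6, "produce"=7
Sum = 34, Count = 6
Average = 34/6 = 5.67
= avg=5.67, min=4, max=7


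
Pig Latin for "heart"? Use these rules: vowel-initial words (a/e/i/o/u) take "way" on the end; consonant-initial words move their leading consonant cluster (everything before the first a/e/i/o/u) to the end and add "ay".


Word: "heart"
Starts with consonant(s) → move to end, add 'ay'
Consonant cluster: "h"
Pig Latin = "earthay"


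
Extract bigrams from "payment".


Word: "payment" (length 7)
Number of bigrams = 7 - 2 + 1 = 6
  Position 0: "pa"
  Position 1: "ay"
  Position 2: "ym"
  Position 3: "me"
  Position 4: "en"
  Position 5: "nt"
Bigrams = "pa", "ay", "ym", "me", "en", "nt"


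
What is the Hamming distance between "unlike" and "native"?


Comparing character by character (same length = 6):
  Pos 0: 'u' vs 'n' !=
  Pos 1: 'n' vs 'a' !=
  Pos 2: 'l' vs 't' !=
  Pos 3: 'i' vs 'i' =
  Pos 4: 'k' vs 'v' !=
  Pos 5: 'e' vs 'e' =
Hamming distance = 4


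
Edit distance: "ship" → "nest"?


Word 1: "ship" (length 4)
Word 2: "nest" (length 4)
One optimal edit sequence (insert/delete/substitute each cost 1):
  1. substitute 's' -> 'n'  (+1)
  2. substitute 'h' -> 'e'  (+1)
  3. substitute 'i' -> 's'  (+1)
  4. substitute 'p' -> 't'  (+1)
Total edit operations: 4
Edit distance = 4


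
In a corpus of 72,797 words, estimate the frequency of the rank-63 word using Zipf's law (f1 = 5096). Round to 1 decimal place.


Zipf's law: f(r) = f(1) / r
f(1) = 5096
f(63) = 5096 / 63
= 80.9 occurrences


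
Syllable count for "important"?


Word: "important"
Syllable breakdown: im-por-tant
Counting: 3 parts
= 3 syllables


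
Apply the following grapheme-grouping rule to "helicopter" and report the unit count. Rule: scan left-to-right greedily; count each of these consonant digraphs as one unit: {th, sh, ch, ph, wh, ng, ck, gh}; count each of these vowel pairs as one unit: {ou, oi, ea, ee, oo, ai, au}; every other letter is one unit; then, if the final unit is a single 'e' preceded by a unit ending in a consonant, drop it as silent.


Word: "helicopter" (10 letters)
Left-to-right scan:
  (1) 'h' (letter)
  (2) 'e' (letter)
  (3) 'l' (letter)
  (4) 'i' (letter)
  (5) 'c' (letter)
  (6) 'o' (letter)
  (7) 'p' (letter)
  (8) 't' (letter)
  (9) 'e' (letter)
  (10) 'r' (letter)
Units from scan: 10
Sound units = 10 units


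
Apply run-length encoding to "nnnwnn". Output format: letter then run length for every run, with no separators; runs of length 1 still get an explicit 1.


String: "nnnwnn"
Scanning for consecutive runs:
  'n' x 3
  'w' x 1
  'n' x 2
RLE = "n3w1n2"


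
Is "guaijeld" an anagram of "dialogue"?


Word 1: "dialogue" → sorted: adegilou
Word 2: "guaijeld" → sorted: adegijlu
Same letters? adegilou != adegijlu
Anagram = No


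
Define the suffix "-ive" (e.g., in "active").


Suffix: -ive
Example: active = act + -ive
Meaning = tending to


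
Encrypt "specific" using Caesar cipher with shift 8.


Word: "specific"
Shift: 8
Each letter → (letter + shift) mod 26:
  's' (18) + 8 = 0 → 'a'
  'p' (15) + 8 = 23 → 'x'
  'e' (4) + 8 = 12 → 'm'
  'c' (2) + 8 = 10 → 'k'
  'i' (8) + 8 = 16 → 'q'
  'f' (5) + 8 = 13 → 'n'
  'i' (8) + 8 = 16 → 'q'
  'c' (2) + 8 = 10 → 'k'
Result = "axmkqnqk"


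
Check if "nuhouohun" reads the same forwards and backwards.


Word: "nuhouohun"
Reversed: "nuhouohun"
Forward == Backward? nuhouohun == nuhouohun
Palindrome = Yes


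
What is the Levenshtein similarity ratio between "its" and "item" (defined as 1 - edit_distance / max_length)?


Word 1: "its" (length 3)
Word 2: "item" (length 4)
One optimal edit sequence:
  1. keep 'i'
  2. keep 't'
  3. insert 'e'  (+1)
  4. substitute 's' -> 'm'  (+1)
Edit distance = 2
Max length = max(3, 4) = 4
Similarity = 1 - 2/4
= 0.5000


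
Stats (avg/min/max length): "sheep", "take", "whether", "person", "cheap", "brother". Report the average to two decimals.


Lengths: "sheep"=5, "take"=4, "whether"=7, "person"=6, "cheap"=5, "brother"=7
Sum = 34, Count = 6
Average = 34/6 = 5.67
= avg=5.67, min=4, max=7


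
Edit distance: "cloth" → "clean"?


Word 1: "cloth" (length 5)
Word 2: "clean" (length 5)
One optimal edit sequence (insert/delete/substitute each cost 1):
  1. keep 'c'
  2. keep 'l'
  3. substitute 'o' -> 'e'  (+1)
  4. substitute 't' -> 'a'  (+1)
  5. substitute 'h' -> 'n'  (+1)
Total edit operations: 3
Edit distance = 3


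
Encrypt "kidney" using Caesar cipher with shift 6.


Word: "kidney"
Shift: 6
Each letter → (letter + shift) mod 26:
  'k' (10) + 6 = 16 → 'q'
  'i' (8) + 6 = 14 → 'o'
  'd' (3) + 6 = 9 → 'j'
  'n' (13) + 6 = 19 → 't'
  'e' (4) + 6 = 10 → 'k'
  'y' (24) + 6 = 4 → 'e'
Result = "qojtke"


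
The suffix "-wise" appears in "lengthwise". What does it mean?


Suffix: -wise
As in: lengthwise -> length + -wise
Meaning = in the manner of


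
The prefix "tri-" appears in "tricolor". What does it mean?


Prefix: tri-
Example: tricolor = tri- + color
Meaning = three


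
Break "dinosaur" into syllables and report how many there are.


Word: "dinosaur"
Syllable breakdown: di · no · saur
Counting: 3 parts
= 3 syllables


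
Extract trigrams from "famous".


Word: "famous" (length 6)
Number of trigrams = 6 - 3 + 1 = 4
  Position 0: "fam"
  Position 1: "amo"
  Position 2: "mou"
  Position 3: "ous"
Trigrams = "fam", "amo", "mou", "ous"


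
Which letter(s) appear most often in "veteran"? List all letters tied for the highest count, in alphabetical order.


Word: "veteran"
Letter counts:
  'a': 1
  'e': 2
  'n': 1
  'r': 1
  't': 1
  'v': 1
Maximum count = 2
Most frequent = 'e' (2 times each)


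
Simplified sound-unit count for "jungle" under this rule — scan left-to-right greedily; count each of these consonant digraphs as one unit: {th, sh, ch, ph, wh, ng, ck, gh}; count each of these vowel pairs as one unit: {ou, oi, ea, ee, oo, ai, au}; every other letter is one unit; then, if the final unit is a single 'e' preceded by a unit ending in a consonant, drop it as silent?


Word: "jungle" (6 letters)
Left-to-right scan:
  (1) 'j' (letter)
  (2) 'u' (letter)
  (3) 'ng' (digraph)
  (4) 'l' (letter)
  (5) 'e' (letter)
Units from scan: 5
Final unit is 'e' after a consonant -> drop as silent (-1)
Sound units = 4 units


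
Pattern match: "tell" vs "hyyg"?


Pattern of "tell": [0, 1, 2, 2]
Pattern of "hyyg": [0, 1, 1, 2]
Patterns do not match
Same pattern = No


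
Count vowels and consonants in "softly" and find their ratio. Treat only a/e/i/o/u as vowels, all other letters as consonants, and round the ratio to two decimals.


Word: "softly"
Vowels (a,e,i,o,u): 1
Consonants: 5
Ratio = 1/5
= 0.20


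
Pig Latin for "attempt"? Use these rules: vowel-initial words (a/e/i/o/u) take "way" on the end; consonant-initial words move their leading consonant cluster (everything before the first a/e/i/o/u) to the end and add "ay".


Word: "attempt"
Starts with vowel → add 'way'
Pig Latin = "attemptway"


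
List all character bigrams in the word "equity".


Word: "equity" (length 6)
Number of bigrams = 6 - 2 + 1 = 5
  Position 0: "eq"
  Position 1: "qu"
  Position 2: "ui"
  Position 3: "it"
  Position 4: "ty"
Bigrams = "eq", "qu", "ui", "it", "ty"


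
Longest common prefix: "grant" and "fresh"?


Word 1: "grant"
Word 2: "fresh"
Comparing from start:
  Pos 0: 'g' != 'f' (stop)
LCP = "" (length 0)


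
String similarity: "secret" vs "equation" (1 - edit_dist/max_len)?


Word 1: "secret" (length 6)
Word 2: "equation" (length 8)
One optimal edit sequence:
  1. delete 's'  (+1)
  2. keep 'e'
  3. substitute 'c' -> 'q'  (+1)
  4. substitute 'r' -> 'u'  (+1)
  5. substitute 'e' -> 'a'  (+1)
  6. keep 't'
  7. insert 'i'  (+1)
  8. insert 'o'  (+1)
  9. insert 'n'  (+1)
Edit distance = 7
Max length = max(6, 8) = 8
Similarity = 1 - 7/8
= 0.1250


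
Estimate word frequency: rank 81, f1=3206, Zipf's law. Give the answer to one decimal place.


Zipf's law: f(r) = f(1) / r
f(1) = 3206
f(81) = 3206 / 81
= 39.6 occurrences


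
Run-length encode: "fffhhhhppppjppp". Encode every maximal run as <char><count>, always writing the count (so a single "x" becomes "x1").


String: "fffhhhhppppjppp"
Scanning for consecutive runs:
  'f' x 3
  'h' x 4
  'p' x 4
  'j' x 1
  'p' x 3
RLE = "f3h4p4j1p3"


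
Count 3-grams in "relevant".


Word: "relevant" (length 8)
Number of 3-grams = length - 3 + 1 = 8 - 3 + 1
= 6


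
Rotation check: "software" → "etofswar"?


Word: "software", Candidate: "etofswar"
Method: check if candidate is substring of word+word
"softwaresoftware" contains "etofswar"? No
Is rotation = No


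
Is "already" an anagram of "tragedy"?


Word 1: "tragedy" → sorted: adegrty
Word 2: "already" → sorted: aadelry
Same letters? adegrty != aadelry
Anagram = No


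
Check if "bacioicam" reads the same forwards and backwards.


Word: "bacioicam"
Reversed: "macioicab"
Forward == Backward? bacioicam != macioicab
Palindrome = No


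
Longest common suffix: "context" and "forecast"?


Word 1: "context"
Word 2: "forecast"
Comparing from end:
  Pos -1: 't' == 't'
  Pos -2: 'x' != 's' (stop)
LCS = "t" (length 1)


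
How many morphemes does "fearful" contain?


Word: "fearful"
Morphemes: fear | -ful
Each morpheme carries meaning
= 2 morphemes


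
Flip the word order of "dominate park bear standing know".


Original: "dominate park bear standing know"
Words (1..n): dominate | park | bear | standing | know
Reversed (n..1): know | standing | bear | park | dominate
Result = "know standing bear park dominate"


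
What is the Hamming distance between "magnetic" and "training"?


Comparing character by character (same length = 8):
  Pos 0: 'm' vs 't' !=
  Pos 1: 'a' vs 'r' !=
  Pos 2: 'g' vs 'a' !=
  Pos 3: 'n' vs 'i' !=
  Pos 4: 'e' vs 'n' !=
  Pos 5: 't' vs 'i' !=
  Pos 6: 'i' vs 'n' !=
  Pos 7: 'c' vs 'g' !=
Hamming distance = 8


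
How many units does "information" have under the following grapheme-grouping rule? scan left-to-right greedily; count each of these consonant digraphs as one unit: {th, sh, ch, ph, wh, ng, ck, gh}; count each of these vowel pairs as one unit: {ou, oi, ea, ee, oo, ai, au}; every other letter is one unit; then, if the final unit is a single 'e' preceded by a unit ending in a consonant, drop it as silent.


Word: "information" (11 letters)
Left-to-right scan:
  1. 'i' (letter)
  2. 'n' (letter)
  3. 'f' (letter)
  4. 'o' (letter)
  5. 'r' (letter)
  6. 'm' (letter)
  7. 'a' (letter)
  8. 't' (letter)
  9. 'i' (letter)
  10. 'o' (letter)
  11. 'n' (letter)
Units from scan: 11
Sound units = 11 units


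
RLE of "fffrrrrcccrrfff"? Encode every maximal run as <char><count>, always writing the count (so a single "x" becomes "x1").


String: "fffrrrrcccrrfff"
Scanning for consecutive runs:
  'f' x 3
  'r' x 4
  'c' x 3
  'r' x 2
  'f' x 3
RLE = "f3r4c3r2f3"


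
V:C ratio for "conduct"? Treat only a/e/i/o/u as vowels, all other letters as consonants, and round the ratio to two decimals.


Word: "conduct"
Vowels (a,e,i,o,u): 2
Consonants: 5
Ratio = 2/5
= 0.40


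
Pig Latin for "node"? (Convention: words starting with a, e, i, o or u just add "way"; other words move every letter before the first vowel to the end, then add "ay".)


Word: "node"
Starts with consonant(s) → move to end, add 'ay'
Consonant cluster: "n"
Pig Latin = "odenay"


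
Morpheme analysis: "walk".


Word: "walk"
Morphemes: walk
Each morpheme carries meaning
= 1 morpheme


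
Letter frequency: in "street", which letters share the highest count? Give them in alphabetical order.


Word: "street"
Letter counts:
  'e': 2
  'r': 1
  's': 1
  't': 2
Maximum count = 2
Most frequent = 'e', 't' (2 times each)


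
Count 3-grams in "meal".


Word: "meal" (length 4)
Number of 3-grams = length - 3 + 1 = 4 - 3 + 1
= 2


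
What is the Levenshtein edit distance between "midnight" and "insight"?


Word 1: "midnight" (length 8)
Word 2: "insight" (length 7)
One optimal edit sequence (insert/delete/substitute each cost 1):
  1. delete 'm'  (+1)
  2. keep 'i'
  3. substitute 'd' -> 'n'  (+1)
  4. substitute 'n' -> 's'  (+1)
  5. keep 'i'
  6. keep 'g'
  7. keep 'h'
  8. keep 't'
Total edit operations: 3
Edit distance = 3


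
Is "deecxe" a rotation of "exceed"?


Word: "exceed", Candidate: "deecxe"
Method: check if candidate is substring of word+word
"exceedexceed" contains "deecxe"? No
Is rotation = No


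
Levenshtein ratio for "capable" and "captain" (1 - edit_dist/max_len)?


Word 1: "capable" (length 7)
Word 2: "captain" (length 7)
One optimal edit sequence:
  1. keep 'c'
  2. keep 'a'
  3. keep 'p'
  4. substitute 'a' -> 't'  (+1)
  5. substitute 'b' -> 'a'  (+1)
  6. substitute 'l' -> 'i'  (+1)
  7. substitute 'e' -> 'n'  (+1)
Edit distance = 4
Max length = max(7, 7) = 7
Similarity = 1 - 4/7
= 0.4286


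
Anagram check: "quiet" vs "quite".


Word 1: "quiet" → sorted: eiqtu
Word 2: "quite" → sorted: eiqtu
Same letters? eiqtu == eiqtu
Anagram = Yes


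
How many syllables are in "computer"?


Word: "computer"
Syllable breakdown: com / pu / ter
Counting: 3 parts
= 3 syllables


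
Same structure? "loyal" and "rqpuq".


Pattern of "loyal": [0, 1, 2, 3, 0]
Pattern of "rqpuq": [0, 1, 2, 3, 1]
Patterns do not match
Same pattern = No


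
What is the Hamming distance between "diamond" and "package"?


Comparing character by character (same length = 7):
  Pos 0: 'd' vs 'p' !=
  Pos 1: 'i' vs 'a' !=
  Pos 2: 'a' vs 'c' !=
  Pos 3: 'm' vs 'k' !=
  Pos 4: 'o' vs 'a' !=
  Pos 5: 'n' vs 'g' !=
  Pos 6: 'd' vs 'e' !=
Hamming distance = 7


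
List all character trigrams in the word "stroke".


Word: "stroke" (length 6)
Number of trigrams = 6 - 3 + 1 = 4
  Position 0: "str"
  Position 1: "tro"
  Position 2: "rok"
  Position 3: "oke"
Trigrams = "str", "tro", "rok", "oke"


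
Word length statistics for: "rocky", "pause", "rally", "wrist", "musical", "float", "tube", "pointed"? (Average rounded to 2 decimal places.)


Lengths: "rocky"=5, "pause"=5, "rally"=5, "wrist"=5, "musical"=7, "float"=5, "tube"=4, "pointed"=7
Sum = 43, Count = 8
Average = 43/8 = 5.38
= avg=5.38, min=4, max=7


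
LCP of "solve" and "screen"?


Word 1: "solve"
Word 2: "screen"
Comparing from start:
  Pos 0: 's' == 's'
  Pos 1: 'o' != 'c' (stop)
LCP = "s" (length 1)


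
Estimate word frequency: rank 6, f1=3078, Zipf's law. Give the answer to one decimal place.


Zipf's law: f(r) = f(1) / r
f(1) = 3078
f(6) = 3078 / 6
= 513.0 occurrences


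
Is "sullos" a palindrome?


Word: "sullos"
Reversed: "sollus"
Forward == Backward? sullos != sollus
Palindrome = No


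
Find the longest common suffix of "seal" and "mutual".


Word 1: "seal"
Word 2: "mutual"
Comparing from end:
  Pos -1: 'l' == 'l'
  Pos -2: 'a' == 'a'
  Pos -3: 'e' != 'u' (stop)
LCS = "al" (length 2)


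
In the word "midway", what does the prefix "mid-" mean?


Prefix: mid-
Example: midway = mid- + way
Meaning = middle


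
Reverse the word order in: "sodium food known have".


Original: "sodium food known have"
Words (1..n): sodium | food | known | have
Reversed (n..1): have | known | food | sodium
Result = "have known food sodium"


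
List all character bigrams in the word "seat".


Word: "seat" (length 4)
Number of bigrams = 4 - 2 + 1 = 3
  Position 0: "se"
  Position 1: "ea"
  Position 2: "at"
Bigrams = "se", "ea", "at"


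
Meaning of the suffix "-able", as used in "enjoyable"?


Suffix: -able
As in: enjoyable -> enjoy + -able
Meaning = capable of


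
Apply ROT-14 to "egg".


Word: "egg"
Shift: 14
Each letter → (letter + shift) mod 26:
  'e' (4) + 14 = 18 → 's'
  'g' (6) + 14 = 20 → 'u'
  'g' (6) + 14 = 20 → 'u'
Result = "suu"


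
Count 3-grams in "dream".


Word: "dream" (length 5)
Number of 3-grams = length - 3 + 1 = 5 - 3 + 1
= 3


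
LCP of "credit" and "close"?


Word 1: "credit"
Word 2: "close"
Comparing from start:
  Pos 0: 'c' == 'c'
  Pos 1: 'r' != 'l' (stop)
LCP = "c" (length 1)


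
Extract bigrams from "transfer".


Word: "transfer" (length 8)
Number of bigrams = 8 - 2 + 1 = 7
  Position 0: "tr"
  Position 1: "ra"
  Position 2: "an"
  Position 3: "ns"
  Position 4: "sf"
  Position 5: "fe"
  Position 6: "er"
Bigrams = "tr", "ra", "an", "ns", "sf", "fe", "er"


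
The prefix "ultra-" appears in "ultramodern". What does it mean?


Prefix: ultra-
As in: ultramodern -> ultra- + modern
Meaning = beyond


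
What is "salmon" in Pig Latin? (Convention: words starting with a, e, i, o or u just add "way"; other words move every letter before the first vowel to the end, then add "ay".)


Word: "salmon"
Starts with consonant(s) → move to end, add 'ay'
Consonant cluster: "s"
Pig Latin = "almonsay"
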